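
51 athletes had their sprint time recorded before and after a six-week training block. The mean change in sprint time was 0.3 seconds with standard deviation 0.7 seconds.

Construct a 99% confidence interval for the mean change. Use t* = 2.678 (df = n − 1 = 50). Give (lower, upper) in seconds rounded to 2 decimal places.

Paired design: SE = s_d/√n = 0.7/√51 = 0.0980.
t* = 2.678; margin of error = 2.678 × 0.0980 = 0.2624.
0.3 ± 0.2624 → (0.04, 0.56).

(0.04, 0.56)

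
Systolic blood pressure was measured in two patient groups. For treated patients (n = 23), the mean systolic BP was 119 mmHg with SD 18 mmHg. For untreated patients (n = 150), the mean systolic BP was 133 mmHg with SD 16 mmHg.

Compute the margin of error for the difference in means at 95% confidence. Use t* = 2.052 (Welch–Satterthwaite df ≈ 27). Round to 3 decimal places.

8.155

SE₁ = s₁/√n₁ = 18/√23 = 3.7533; SE₂ = 16/√150 = 1.3064.
Independent samples, unequal variances: SE_diff = √(SE₁² + SE₂²) = √(14.08726089 + 1.70668096) = 3.9742.
t* = 2.052, so margin of error = 2.052 × 3.9742 = 8.1551.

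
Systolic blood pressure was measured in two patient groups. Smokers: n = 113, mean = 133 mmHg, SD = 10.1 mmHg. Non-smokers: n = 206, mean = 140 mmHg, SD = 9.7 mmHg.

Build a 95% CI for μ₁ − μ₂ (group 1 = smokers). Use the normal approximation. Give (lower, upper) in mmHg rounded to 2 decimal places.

Per-group SEs: s₁/√n₁ = 10.1/√113 = 0.9501, s₂/√n₂ = 9.7/√206 = 0.6758.
Unpooled SE of the difference: √(0.90269001 + 0.45670564) = 1.1659.
Margin of error = z* · SE = 1.960 × 1.1659 = 2.2852.
x̄₁ − x̄₂ = 133 − 140 = -7.0000.
CI: -7.0000 ± 2.2852 = (-9.29, -4.71).

(-9.29, -4.71)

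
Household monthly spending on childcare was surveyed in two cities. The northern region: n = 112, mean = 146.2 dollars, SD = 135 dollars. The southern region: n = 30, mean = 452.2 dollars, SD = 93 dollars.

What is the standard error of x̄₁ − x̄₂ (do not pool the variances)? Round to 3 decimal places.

Per-group SEs: s₁/√n₁ = 135/√112 = 12.7563, s₂/√n₂ = 93/√30 = 16.9794.
Unpooled SE of the difference: √(162.72318969 + 288.30002436) = 21.2373.

21.237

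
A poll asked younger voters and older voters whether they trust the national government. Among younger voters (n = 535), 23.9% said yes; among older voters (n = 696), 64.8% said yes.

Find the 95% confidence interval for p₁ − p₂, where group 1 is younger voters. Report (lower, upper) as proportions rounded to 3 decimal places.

Each SE is √(p̂(1−p̂)/n): √(0.2390·0.7610/535) = 0.01844 and √(0.6480·0.3520/696) = 0.01810.
SE(p̂₁ − p̂₂) = √(SE₁² + SE₂²) = √(0.0003400336 + 0.00032761) = 0.02584, since the two samples are independent.
At 95% confidence z* = 1.960; margin = 1.960 × 0.02584 = 0.05065.
The difference is 0.2390 − 0.6480 = -0.4090, so the interval is -0.4090 ± 0.05065 = (-0.460, -0.358).

(-0.460, -0.358)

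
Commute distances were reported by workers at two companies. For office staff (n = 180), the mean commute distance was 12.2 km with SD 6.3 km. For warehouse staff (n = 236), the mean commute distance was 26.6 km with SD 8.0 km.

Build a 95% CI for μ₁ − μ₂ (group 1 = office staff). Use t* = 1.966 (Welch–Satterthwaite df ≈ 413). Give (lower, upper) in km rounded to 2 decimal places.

(-15.78, -13.02)

Standard errors of each mean: 6.3/√180 = 0.4696 and 8.0/√236 = 0.5208.
SE(x̄₁ − x̄₂) = √(0.4696² + 0.5208²) = 0.7013 for independent samples with unequal variances.
With t* = 1.966, the margin is 1.966 × 0.7013 = 1.3788.
x̄₁ − x̄₂ = 12.2 − 26.6 = -14.4000; the interval is -14.4000 ± 1.3788 = (-15.78, -13.02).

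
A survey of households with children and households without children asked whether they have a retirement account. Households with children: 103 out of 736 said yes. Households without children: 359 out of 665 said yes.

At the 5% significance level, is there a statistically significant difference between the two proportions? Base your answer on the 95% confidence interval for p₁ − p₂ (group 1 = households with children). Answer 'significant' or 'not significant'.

significant

First, p̂₁ = 103/736 = 0.1399; p̂₂ = 359/665 = 0.5398.
The two standard errors are √(0.1399×0.8601/736) = 0.01279 and √(0.5398×0.4602/665) = 0.01933.
Because the samples are independent, SE_diff = √(0.01279² + 0.01933²) = 0.02318.
Using z* = 1.960 for 95%, ME = 1.960 × 0.02318 = 0.04543.
p̂₁ − p̂₂ = -0.3999; interval -0.3999 ± 0.04543 gives (-0.44533, -0.35447).
The interval (-0.44533, -0.35447) does not contain 0, so the difference is significant.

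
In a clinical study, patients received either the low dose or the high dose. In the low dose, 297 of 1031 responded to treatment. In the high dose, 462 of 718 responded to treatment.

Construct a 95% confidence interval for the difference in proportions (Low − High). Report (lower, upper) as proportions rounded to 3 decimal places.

p̂₁ = 297/1031 = 0.2881 and p̂₂ = 462/718 = 0.6435.
SE₁ = √(p̂₁(1−p̂₁)/n₁) = √(0.2881·0.7119/1031) = 0.01410; SE₂ = √(0.6435·0.3565/718) = 0.01787.
Independent samples: SE of the difference = √(SE₁² + SE₂²) = √(0.00019881 + 0.0003193369) = 0.02276.
z* for 95% confidence is 1.960, so the margin of error is 1.960 × 0.02276 = 0.04461.
Point estimate p̂₁ − p̂₂ = 0.2881 − 0.6435 = -0.3554.
-0.3554 ± 0.04461 → (-0.400, -0.311).

(-0.400, -0.311)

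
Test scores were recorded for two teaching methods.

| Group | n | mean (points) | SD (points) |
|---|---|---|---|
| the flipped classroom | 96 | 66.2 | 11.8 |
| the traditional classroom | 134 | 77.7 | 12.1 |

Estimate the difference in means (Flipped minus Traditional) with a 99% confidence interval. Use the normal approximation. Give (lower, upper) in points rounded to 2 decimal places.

Standard errors of each mean: 11.8/√96 = 1.2043 and 12.1/√134 = 1.0453.
SE(x̄₁ − x̄₂) = √(1.2043² + 1.0453²) = 1.5947 for independent samples with unequal variances.
With z* = 2.576, the margin is 2.576 × 1.5947 = 4.1079.
x̄₁ − x̄₂ = 66.2 − 77.7 = -11.5000; the interval is -11.5000 ± 4.1079 = (-15.61, -7.39).

(-15.61, -7.39)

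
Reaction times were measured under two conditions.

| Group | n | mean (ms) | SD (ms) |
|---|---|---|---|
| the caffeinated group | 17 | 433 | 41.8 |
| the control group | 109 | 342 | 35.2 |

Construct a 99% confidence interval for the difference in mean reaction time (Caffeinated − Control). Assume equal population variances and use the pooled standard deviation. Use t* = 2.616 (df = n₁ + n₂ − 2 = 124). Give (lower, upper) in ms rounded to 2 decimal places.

(66.36, 115.64)

Pooled variance s_p² = [16·41.8² + 108·35.2²] / (17+109−2) = 1304.6142, so s_p = 36.1194.
SE_diff = s_p·√(1/n₁ + 1/n₂) = 36.1194·√(1/17 + 1/109) = 9.4186.
t* = 2.616; margin = 2.616 × 9.4186 = 24.6391.
Difference = 433 − 342 = 91.0000.
91.0000 ± 24.6391 → (66.36, 115.64).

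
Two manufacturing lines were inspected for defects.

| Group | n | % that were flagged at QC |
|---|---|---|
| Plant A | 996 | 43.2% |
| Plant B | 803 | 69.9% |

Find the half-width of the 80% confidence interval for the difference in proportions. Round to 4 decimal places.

Each SE is √(p̂(1−p̂)/n): √(0.4320·0.5680/996) = 0.01570 and √(0.6990·0.3010/803) = 0.01619.
SE(p̂₁ − p̂₂) = √(SE₁² + SE₂²) = √(0.00024649 + 0.0002621161) = 0.02255, since the two samples are independent.
At 80% confidence z* = 1.282; margin = 1.282 × 0.02255 = 0.02891.

0.0289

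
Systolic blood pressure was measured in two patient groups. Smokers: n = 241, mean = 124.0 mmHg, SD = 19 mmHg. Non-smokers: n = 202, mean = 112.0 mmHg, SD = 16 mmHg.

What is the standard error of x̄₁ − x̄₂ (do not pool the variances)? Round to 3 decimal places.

1.663

Standard errors of each mean: 19/√241 = 1.2239 and 16/√202 = 1.1258.
SE(x̄₁ − x̄₂) = √(1.2239² + 1.1258²) = 1.6629 for independent samples with unequal variances.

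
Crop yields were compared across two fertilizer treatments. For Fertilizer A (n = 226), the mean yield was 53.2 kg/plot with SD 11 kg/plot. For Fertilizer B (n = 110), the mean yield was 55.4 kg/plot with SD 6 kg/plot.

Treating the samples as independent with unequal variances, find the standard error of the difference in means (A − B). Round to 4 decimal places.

SE₁ = s₁/√n₁ = 11/√226 = 0.7317; SE₂ = 6/√110 = 0.5721.
Independent samples, unequal variances: SE_diff = √(SE₁² + SE₂²) = √(0.53538489 + 0.32729841) = 0.9288.

0.9288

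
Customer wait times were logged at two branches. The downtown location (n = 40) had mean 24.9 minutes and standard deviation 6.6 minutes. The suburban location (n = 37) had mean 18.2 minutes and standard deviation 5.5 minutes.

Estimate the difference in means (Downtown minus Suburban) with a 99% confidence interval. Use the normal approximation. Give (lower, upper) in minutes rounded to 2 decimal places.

(3.14, 10.26)

SE₁ = s₁/√n₁ = 6.6/√40 = 1.0436; SE₂ = 5.5/√37 = 0.9042.
Independent samples, unequal variances: SE_diff = √(SE₁² + SE₂²) = √(1.08910096 + 0.81757764) = 1.3808.
z* = 2.576, so margin of error = 2.576 × 1.3808 = 3.5569.
Difference in means = 24.9 − 18.2 = 6.7000.
6.7000 ± 3.5569 → (3.14, 10.26).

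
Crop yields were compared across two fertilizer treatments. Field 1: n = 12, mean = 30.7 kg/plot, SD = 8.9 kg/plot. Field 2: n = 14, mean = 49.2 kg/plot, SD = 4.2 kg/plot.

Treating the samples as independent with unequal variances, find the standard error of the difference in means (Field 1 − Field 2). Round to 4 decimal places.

2.8037

SE₁ = s₁/√n₁ = 8.9/√12 = 2.5692; SE₂ = 4.2/√14 = 1.1225.
Independent samples, unequal variances: SE_diff = √(SE₁² + SE₂²) = √(6.60078864 + 1.26000625) = 2.8037.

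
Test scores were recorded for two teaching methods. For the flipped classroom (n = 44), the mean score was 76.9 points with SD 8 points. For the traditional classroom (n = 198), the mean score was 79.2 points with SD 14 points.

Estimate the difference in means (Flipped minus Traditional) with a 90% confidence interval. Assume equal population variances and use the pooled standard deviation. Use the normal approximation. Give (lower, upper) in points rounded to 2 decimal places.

s_p = √[((n₁−1)s₁² + (n₂−1)s₂²)/(n₁+n₂−2)] = √[(43·8² + 197·14²)/240] = 13.1282.
SE = 13.1282·√(1/44 + 1/198) = 2.1880.
With z* = 1.645, margin = 1.645 × 2.1880 = 3.5993.
x̄₁ − x̄₂ = 76.9 − 79.2 = -2.3000; interval -2.3000 ± 3.5993 = (-5.90, 1.30).

(-5.90, 1.30)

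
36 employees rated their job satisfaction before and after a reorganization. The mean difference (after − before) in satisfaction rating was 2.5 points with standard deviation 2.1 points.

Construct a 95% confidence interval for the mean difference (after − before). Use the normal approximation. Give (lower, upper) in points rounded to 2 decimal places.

Paired design: SE = s_d/√n = 2.1/√36 = 0.3500.
z* = 1.960; margin of error = 1.960 × 0.3500 = 0.6860.
2.5 ± 0.6860 → (1.81, 3.19).

(1.81, 3.19)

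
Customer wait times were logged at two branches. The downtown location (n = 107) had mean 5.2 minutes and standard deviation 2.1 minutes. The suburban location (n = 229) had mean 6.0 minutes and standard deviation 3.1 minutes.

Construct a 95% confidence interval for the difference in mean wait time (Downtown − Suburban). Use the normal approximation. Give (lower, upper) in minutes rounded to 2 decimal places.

Standard errors of each mean: 2.1/√107 = 0.2030 and 3.1/√229 = 0.2049.
SE(x̄₁ − x̄₂) = √(0.2030² + 0.2049²) = 0.2884 for independent samples with unequal variances.
With z* = 1.960, the margin is 1.960 × 0.2884 = 0.5653.
x̄₁ − x̄₂ = 5.2 − 6.0 = -0.8000; the interval is -0.8000 ± 0.5653 = (-1.37, -0.23).

(-1.37, -0.23)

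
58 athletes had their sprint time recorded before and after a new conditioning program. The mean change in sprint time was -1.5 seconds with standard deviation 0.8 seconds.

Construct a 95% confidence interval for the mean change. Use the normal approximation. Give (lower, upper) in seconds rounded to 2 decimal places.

Paired design: SE = s_d/√n = 0.8/√58 = 0.1050.
z* = 1.960; margin of error = 1.960 × 0.1050 = 0.2058.
-1.5 ± 0.2058 → (-1.71, -1.29).

(-1.71, -1.29)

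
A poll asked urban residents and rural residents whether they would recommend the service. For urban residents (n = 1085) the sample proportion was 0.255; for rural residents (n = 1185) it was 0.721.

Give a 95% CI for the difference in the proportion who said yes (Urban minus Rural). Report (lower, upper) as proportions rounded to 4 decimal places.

The two standard errors are √(0.2550×0.7450/1085) = 0.01323 and √(0.7210×0.2790/1185) = 0.01303.
Because the samples are independent, SE_diff = √(0.01323² + 0.01303²) = 0.01857.
Using z* = 1.960 for 95%, ME = 1.960 × 0.01857 = 0.03640.
p̂₁ − p̂₂ = -0.4660; interval -0.4660 ± 0.03640 gives (-0.5024, -0.4296).

(-0.5024, -0.4296)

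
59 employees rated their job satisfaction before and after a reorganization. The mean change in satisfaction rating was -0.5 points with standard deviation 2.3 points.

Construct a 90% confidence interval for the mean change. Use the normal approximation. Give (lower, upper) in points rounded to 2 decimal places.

(-0.99, -0.01)

This is a matched-pairs design, so SE = s_d/√n = 2.3/√59 = 0.2994.
Margin = 1.645 × 0.2994 = 0.4925; the interval is -0.5 ± 0.4925 = (-0.99, -0.01).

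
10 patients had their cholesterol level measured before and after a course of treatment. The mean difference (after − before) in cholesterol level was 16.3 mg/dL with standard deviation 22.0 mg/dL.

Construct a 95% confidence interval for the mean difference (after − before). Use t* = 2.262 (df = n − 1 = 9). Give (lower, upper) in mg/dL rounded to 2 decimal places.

Paired design: SE = s_d/√n = 22.0/√10 = 6.9570.
t* = 2.262; margin of error = 2.262 × 6.9570 = 15.7367.
16.3 ± 15.7367 → (0.56, 32.04).

(0.56, 32.04)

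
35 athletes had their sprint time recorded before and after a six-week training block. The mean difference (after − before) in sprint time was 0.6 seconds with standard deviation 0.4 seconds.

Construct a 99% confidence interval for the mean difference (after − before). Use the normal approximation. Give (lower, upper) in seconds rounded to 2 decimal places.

(0.43, 0.77)

This is a matched-pairs design, so SE = s_d/√n = 0.4/√35 = 0.0676.
Margin = 2.576 × 0.0676 = 0.1741; the interval is 0.6 ± 0.1741 = (0.43, 0.77).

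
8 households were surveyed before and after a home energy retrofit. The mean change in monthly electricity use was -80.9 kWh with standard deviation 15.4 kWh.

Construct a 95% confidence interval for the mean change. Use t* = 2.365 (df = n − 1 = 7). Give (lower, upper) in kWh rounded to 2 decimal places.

Paired design: SE = s_d/√n = 15.4/√8 = 5.4447.
t* = 2.365; margin of error = 2.365 × 5.4447 = 12.8767.
-80.9 ± 12.8767 → (-93.78, -68.02).

(-93.78, -68.02)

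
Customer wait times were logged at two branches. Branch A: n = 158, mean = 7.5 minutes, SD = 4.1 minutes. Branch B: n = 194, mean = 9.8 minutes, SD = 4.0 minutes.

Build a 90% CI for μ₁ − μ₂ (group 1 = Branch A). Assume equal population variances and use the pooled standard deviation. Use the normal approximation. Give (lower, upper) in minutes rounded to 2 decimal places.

(-3.01, -1.59)

Pooled variance s_p² = [157·4.1² + 193·4.0²] / (158+194−2) = 16.3633, so s_p = 4.0452.
SE_diff = s_p·√(1/n₁ + 1/n₂) = 4.0452·√(1/158 + 1/194) = 0.4335.
z* = 1.645; margin = 1.645 × 0.4335 = 0.7131.
Difference = 7.5 − 9.8 = -2.3000.
-2.3000 ± 0.7131 → (-3.01, -1.59).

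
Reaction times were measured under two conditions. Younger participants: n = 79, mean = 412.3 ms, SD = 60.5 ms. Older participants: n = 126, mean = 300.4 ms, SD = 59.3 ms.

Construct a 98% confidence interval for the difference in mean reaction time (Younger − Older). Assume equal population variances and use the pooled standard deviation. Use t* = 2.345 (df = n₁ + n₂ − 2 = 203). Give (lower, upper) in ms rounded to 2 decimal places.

(91.79, 132.01)

Pooled variance s_p² = [78·60.5² + 125·59.3²] / (79+126−2) = 3571.7278, so s_p = 59.7639.
SE_diff = s_p·√(1/n₁ + 1/n₂) = 59.7639·√(1/79 + 1/126) = 8.5766.
t* = 2.345; margin = 2.345 × 8.5766 = 20.1121.
Difference = 412.3 − 300.4 = 111.9000.
111.9000 ± 20.1121 → (91.79, 132.01).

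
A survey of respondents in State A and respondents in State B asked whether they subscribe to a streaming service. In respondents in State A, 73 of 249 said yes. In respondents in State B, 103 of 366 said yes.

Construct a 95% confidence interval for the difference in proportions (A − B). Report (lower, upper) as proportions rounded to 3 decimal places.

(-0.061, 0.085)

Sample proportions: 73/249 = 0.2932, 103/366 = 0.2814.
Each SE is √(p̂(1−p̂)/n): √(0.2932·0.7068/249) = 0.02885 and √(0.2814·0.7186/366) = 0.02351.
SE(p̂₁ − p̂₂) = √(SE₁² + SE₂²) = √(0.0008323225 + 0.0005527201) = 0.03722, since the two samples are independent.
At 95% confidence z* = 1.960; margin = 1.960 × 0.03722 = 0.07295.
The difference is 0.2932 − 0.2814 = 0.0118, so the interval is 0.0118 ± 0.07295 = (-0.061, 0.085).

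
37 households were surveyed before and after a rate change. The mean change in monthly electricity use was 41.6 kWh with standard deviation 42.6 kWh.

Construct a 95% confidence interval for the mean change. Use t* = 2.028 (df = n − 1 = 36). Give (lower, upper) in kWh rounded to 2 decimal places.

This is a matched-pairs design, so SE = s_d/√n = 42.6/√37 = 7.0034.
Margin = 2.028 × 7.0034 = 14.2029; the interval is 41.6 ± 14.2029 = (27.40, 55.80).

(27.40, 55.80)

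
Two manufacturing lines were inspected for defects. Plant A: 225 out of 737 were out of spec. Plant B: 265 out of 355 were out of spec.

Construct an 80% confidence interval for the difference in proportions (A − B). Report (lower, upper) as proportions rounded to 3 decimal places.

Sample proportions: 225/737 = 0.3053, 265/355 = 0.7465.
Each SE is √(p̂(1−p̂)/n): √(0.3053·0.6947/737) = 0.01696 and √(0.7465·0.2535/355) = 0.02309.
SE(p̂₁ − p̂₂) = √(SE₁² + SE₂²) = √(0.0002876416 + 0.0005331481) = 0.02865, since the two samples are independent.
At 80% confidence z* = 1.282; margin = 1.282 × 0.02865 = 0.03673.
The difference is 0.3053 − 0.7465 = -0.4412, so the interval is -0.4412 ± 0.03673 = (-0.478, -0.404).

(-0.478, -0.404)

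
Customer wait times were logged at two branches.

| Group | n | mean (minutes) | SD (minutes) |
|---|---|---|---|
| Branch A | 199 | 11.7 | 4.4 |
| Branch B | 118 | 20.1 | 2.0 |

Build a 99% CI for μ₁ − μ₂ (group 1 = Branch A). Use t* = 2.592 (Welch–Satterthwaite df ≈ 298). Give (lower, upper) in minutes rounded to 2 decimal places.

(-9.34, -7.46)

Standard errors of each mean: 4.4/√199 = 0.3119 and 2.0/√118 = 0.1841.
SE(x̄₁ − x̄₂) = √(0.3119² + 0.1841²) = 0.3622 for independent samples with unequal variances.
With t* = 2.592, the margin is 2.592 × 0.3622 = 0.9388.
x̄₁ − x̄₂ = 11.7 − 20.1 = -8.4000; the interval is -8.4000 ± 0.9388 = (-9.34, -7.46).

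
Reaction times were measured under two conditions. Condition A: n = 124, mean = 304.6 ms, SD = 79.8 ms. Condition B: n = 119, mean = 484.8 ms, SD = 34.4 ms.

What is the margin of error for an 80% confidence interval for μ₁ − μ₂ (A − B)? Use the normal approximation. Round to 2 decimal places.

10.04

Standard errors of each mean: 79.8/√124 = 7.1663 and 34.4/√119 = 3.1534.
SE(x̄₁ − x̄₂) = √(7.1663² + 3.1534²) = 7.8294 for independent samples with unequal variances.
With z* = 1.282, the margin is 1.282 × 7.8294 = 10.0373.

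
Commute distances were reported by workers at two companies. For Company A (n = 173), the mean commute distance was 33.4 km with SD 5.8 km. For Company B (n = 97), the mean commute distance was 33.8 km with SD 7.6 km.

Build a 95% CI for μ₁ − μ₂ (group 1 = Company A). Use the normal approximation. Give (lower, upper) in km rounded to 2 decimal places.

(-2.14, 1.34)

Per-group SEs: s₁/√n₁ = 5.8/√173 = 0.4410, s₂/√n₂ = 7.6/√97 = 0.7717.
Unpooled SE of the difference: √(0.194481 + 0.59552089) = 0.8888.
Margin of error = z* · SE = 1.960 × 0.8888 = 1.7420.
x̄₁ − x̄₂ = 33.4 − 33.8 = -0.4000.
CI: -0.4000 ± 1.7420 = (-2.14, 1.34).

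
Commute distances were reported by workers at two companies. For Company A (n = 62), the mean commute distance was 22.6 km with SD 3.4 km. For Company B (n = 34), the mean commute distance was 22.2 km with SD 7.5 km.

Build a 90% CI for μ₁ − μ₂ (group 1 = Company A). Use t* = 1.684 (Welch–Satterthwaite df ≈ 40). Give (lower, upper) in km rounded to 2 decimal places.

Per-group SEs: s₁/√n₁ = 3.4/√62 = 0.4318, s₂/√n₂ = 7.5/√34 = 1.2862.
Unpooled SE of the difference: √(0.18645124 + 1.65431044) = 1.3567.
Margin of error = t* · SE = 1.684 × 1.3567 = 2.2847.
x̄₁ − x̄₂ = 22.6 − 22.2 = 0.4000.
CI: 0.4000 ± 2.2847 = (-1.88, 2.68).

(-1.88, 2.68)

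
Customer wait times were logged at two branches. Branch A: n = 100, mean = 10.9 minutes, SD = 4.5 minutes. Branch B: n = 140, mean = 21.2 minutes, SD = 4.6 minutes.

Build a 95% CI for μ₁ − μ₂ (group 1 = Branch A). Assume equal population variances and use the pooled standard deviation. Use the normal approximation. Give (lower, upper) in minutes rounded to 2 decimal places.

(-11.47, -9.13)

Pooled variance s_p² = [99·4.5² + 139·4.6²] / (100+140−2) = 20.7815, so s_p = 4.5587.
SE_diff = s_p·√(1/n₁ + 1/n₂) = 4.5587·√(1/100 + 1/140) = 0.5969.
z* = 1.960; margin = 1.960 × 0.5969 = 1.1699.
Difference = 10.9 − 21.2 = -10.3000.
-10.3000 ± 1.1699 → (-11.47, -9.13).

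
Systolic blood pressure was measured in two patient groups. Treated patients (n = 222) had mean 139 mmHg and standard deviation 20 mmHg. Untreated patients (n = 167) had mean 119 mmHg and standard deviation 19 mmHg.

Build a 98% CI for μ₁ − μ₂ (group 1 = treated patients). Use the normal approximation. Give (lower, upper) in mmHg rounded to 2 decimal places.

SE₁ = s₁/√n₁ = 20/√222 = 1.3423; SE₂ = 19/√167 = 1.4703.
Independent samples, unequal variances: SE_diff = √(SE₁² + SE₂²) = √(1.80176929 + 2.16178209) = 1.9909.
z* = 2.326, so margin of error = 2.326 × 1.9909 = 4.6308.
Difference in means = 139 − 119 = 20.0000.
20.0000 ± 4.6308 → (15.37, 24.63).

(15.37, 24.63)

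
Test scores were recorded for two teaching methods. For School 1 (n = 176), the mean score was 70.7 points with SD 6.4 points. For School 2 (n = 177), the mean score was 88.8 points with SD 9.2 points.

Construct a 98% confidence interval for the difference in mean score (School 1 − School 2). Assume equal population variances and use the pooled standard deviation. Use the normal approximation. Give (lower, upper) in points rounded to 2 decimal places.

s_p = √[((n₁−1)s₁² + (n₂−1)s₂²)/(n₁+n₂−2)] = √[(175·6.4² + 176·9.2²)/351] = 7.9286.
SE = 7.9286·√(1/176 + 1/177) = 0.8440.
With z* = 2.326, margin = 2.326 × 0.8440 = 1.9631.
x̄₁ − x̄₂ = 70.7 − 88.8 = -18.1000; interval -18.1000 ± 1.9631 = (-20.06, -16.14).

(-20.06, -16.14)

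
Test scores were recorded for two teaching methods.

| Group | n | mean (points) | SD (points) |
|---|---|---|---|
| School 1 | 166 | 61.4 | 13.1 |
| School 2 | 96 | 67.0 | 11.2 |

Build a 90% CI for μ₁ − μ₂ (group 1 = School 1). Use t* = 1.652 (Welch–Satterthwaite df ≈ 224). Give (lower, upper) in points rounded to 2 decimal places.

Standard errors of each mean: 13.1/√166 = 1.0168 and 11.2/√96 = 1.1431.
SE(x̄₁ − x̄₂) = √(1.0168² + 1.1431²) = 1.5299 for independent samples with unequal variances.
With t* = 1.652, the margin is 1.652 × 1.5299 = 2.5274.
x̄₁ − x̄₂ = 61.4 − 67.0 = -5.6000; the interval is -5.6000 ± 2.5274 = (-8.13, -3.07).

(-8.13, -3.07)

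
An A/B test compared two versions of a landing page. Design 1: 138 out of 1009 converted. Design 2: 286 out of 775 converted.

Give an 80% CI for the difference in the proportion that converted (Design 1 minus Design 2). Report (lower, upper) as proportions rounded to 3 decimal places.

First, p̂₁ = 138/1009 = 0.1368; p̂₂ = 286/775 = 0.3690.
The two standard errors are √(0.1368×0.8632/1009) = 0.01082 and √(0.3690×0.6310/775) = 0.01733.
Because the samples are independent, SE_diff = √(0.01082² + 0.01733²) = 0.02043.
Using z* = 1.282 for 80%, ME = 1.282 × 0.02043 = 0.02619.
p̂₁ − p̂₂ = -0.2322; interval -0.2322 ± 0.02619 gives (-0.258, -0.206).

(-0.258, -0.206)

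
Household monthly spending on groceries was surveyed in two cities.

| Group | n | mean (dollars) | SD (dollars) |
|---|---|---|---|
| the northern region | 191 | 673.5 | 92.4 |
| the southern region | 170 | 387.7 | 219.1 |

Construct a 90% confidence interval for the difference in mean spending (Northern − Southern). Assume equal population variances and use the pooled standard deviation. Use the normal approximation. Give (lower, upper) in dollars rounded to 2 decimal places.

Pooled variance s_p² = [190·92.4² + 169·219.1²] / (191+170−2) = 27116.9562, so s_p = 164.6723.
SE_diff = s_p·√(1/n₁ + 1/n₂) = 164.6723·√(1/191 + 1/170) = 17.3633.
z* = 1.645; margin = 1.645 × 17.3633 = 28.5626.
Difference = 673.5 − 387.7 = 285.8000.
285.8000 ± 28.5626 → (257.24, 314.36).

(257.24, 314.36)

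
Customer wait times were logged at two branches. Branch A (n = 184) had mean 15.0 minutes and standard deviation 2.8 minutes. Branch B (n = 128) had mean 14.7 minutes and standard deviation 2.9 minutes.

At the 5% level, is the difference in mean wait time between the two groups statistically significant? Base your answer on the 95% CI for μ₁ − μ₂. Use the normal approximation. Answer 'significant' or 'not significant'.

not significant

Per-group SEs: s₁/√n₁ = 2.8/√184 = 0.2064, s₂/√n₂ = 2.9/√128 = 0.2563.
Unpooled SE of the difference: √(0.04260096 + 0.06568969) = 0.3291.
Margin of error = z* · SE = 1.960 × 0.3291 = 0.6450.
x̄₁ − x̄₂ = 15.0 − 14.7 = 0.3000.
CI: 0.3000 ± 0.6450 = (-0.3450, 0.9450).
The interval (-0.3450, 0.9450) contains 0, so the difference is not significant.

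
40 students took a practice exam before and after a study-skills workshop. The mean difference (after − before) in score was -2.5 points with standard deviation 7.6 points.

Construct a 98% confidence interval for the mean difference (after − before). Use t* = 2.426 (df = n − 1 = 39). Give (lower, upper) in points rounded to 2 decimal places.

This is a matched-pairs design, so SE = s_d/√n = 7.6/√40 = 1.2017.
Margin = 2.426 × 1.2017 = 2.9153; the interval is -2.5 ± 2.9153 = (-5.42, 0.42).

(-5.42, 0.42)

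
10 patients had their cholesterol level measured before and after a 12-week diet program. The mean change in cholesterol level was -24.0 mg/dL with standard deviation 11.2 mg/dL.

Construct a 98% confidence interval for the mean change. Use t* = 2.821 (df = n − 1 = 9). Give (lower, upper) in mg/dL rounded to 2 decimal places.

(-33.99, -14.01)

Paired design: SE = s_d/√n = 11.2/√10 = 3.5418.
t* = 2.821; margin of error = 2.821 × 3.5418 = 9.9914.
-24.0 ± 9.9914 → (-33.99, -14.01).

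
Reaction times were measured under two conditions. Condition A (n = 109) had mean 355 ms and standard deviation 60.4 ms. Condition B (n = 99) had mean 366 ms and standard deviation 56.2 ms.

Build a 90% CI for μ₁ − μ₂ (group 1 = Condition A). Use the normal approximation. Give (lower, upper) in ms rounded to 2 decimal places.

(-24.30, 2.30)

Per-group SEs: s₁/√n₁ = 60.4/√109 = 5.7853, s₂/√n₂ = 56.2/√99 = 5.6483.
Unpooled SE of the difference: √(33.46969609 + 31.90329289) = 8.0854.
Margin of error = z* · SE = 1.645 × 8.0854 = 13.3005.
x̄₁ − x̄₂ = 355 − 366 = -11.0000.
CI: -11.0000 ± 13.3005 = (-24.30, 2.30).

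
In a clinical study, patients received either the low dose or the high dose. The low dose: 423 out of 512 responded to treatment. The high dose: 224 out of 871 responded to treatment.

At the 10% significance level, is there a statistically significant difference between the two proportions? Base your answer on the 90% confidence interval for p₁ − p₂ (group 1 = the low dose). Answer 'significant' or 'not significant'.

p̂₁ = 423/512 = 0.8262 and p̂₂ = 224/871 = 0.2572.
SE₁ = √(p̂₁(1−p̂₁)/n₁) = √(0.8262·0.1738/512) = 0.01675; SE₂ = √(0.2572·0.7428/871) = 0.01481.
Independent samples: SE of the difference = √(SE₁² + SE₂²) = √(0.0002805625 + 0.0002193361) = 0.02236.
z* for 90% confidence is 1.645, so the margin of error is 1.645 × 0.02236 = 0.03678.
Point estimate p̂₁ − p̂₂ = 0.8262 − 0.2572 = 0.5690.
0.5690 ± 0.03678 → (0.53222, 0.60578).
The interval (0.53222, 0.60578) does not contain 0, so the difference is significant.

significant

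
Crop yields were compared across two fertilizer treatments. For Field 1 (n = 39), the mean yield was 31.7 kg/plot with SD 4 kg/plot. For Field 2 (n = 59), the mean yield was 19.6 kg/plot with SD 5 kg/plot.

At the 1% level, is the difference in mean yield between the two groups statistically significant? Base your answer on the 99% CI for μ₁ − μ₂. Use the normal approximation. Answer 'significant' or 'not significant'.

significant

Standard errors of each mean: 4/√39 = 0.6405 and 5/√59 = 0.6509.
SE(x̄₁ − x̄₂) = √(0.6405² + 0.6509²) = 0.9132 for independent samples with unequal variances.
With z* = 2.576, the margin is 2.576 × 0.9132 = 2.3524.
x̄₁ − x̄₂ = 31.7 − 19.6 = 12.1000; the interval is 12.1000 ± 2.3524 = (9.7476, 14.4524).
The interval (9.7476, 14.4524) does not contain 0, so the difference is significant.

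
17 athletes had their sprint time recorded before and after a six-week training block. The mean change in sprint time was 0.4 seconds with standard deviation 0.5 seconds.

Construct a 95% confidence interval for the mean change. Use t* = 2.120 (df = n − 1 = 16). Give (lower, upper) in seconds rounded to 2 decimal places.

(0.14, 0.66)

This is a matched-pairs design, so SE = s_d/√n = 0.5/√17 = 0.1213.
Margin = 2.120 × 0.1213 = 0.2572; the interval is 0.4 ± 0.2572 = (0.14, 0.66).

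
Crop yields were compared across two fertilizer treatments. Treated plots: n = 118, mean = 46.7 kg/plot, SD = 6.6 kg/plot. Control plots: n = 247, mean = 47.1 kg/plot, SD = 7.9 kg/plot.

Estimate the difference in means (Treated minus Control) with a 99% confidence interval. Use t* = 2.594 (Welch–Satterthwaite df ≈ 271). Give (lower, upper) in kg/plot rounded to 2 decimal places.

SE₁ = s₁/√n₁ = 6.6/√118 = 0.6076; SE₂ = 7.9/√247 = 0.5027.
Independent samples, unequal variances: SE_diff = √(SE₁² + SE₂²) = √(0.36917776 + 0.25270729) = 0.7886.
t* = 2.594, so margin of error = 2.594 × 0.7886 = 2.0456.
Difference in means = 46.7 − 47.1 = -0.4000.
-0.4000 ± 2.0456 → (-2.45, 1.65).

(-2.45, 1.65)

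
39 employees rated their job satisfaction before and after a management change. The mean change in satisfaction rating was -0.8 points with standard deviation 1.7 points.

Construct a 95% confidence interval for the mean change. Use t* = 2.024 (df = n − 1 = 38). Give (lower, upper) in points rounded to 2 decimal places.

This is a matched-pairs design, so SE = s_d/√n = 1.7/√39 = 0.2722.
Margin = 2.024 × 0.2722 = 0.5509; the interval is -0.8 ± 0.5509 = (-1.35, -0.25).

(-1.35, -0.25)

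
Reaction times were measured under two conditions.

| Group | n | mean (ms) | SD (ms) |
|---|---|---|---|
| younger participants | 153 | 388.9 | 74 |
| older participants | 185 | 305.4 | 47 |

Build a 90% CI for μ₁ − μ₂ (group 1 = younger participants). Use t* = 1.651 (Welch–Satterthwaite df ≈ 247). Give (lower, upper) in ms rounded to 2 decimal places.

(72.09, 94.91)

SE₁ = s₁/√n₁ = 74/√153 = 5.9825; SE₂ = 47/√185 = 3.4555.
Independent samples, unequal variances: SE_diff = √(SE₁² + SE₂²) = √(35.79030625 + 11.94048025) = 6.9087.
t* = 1.651, so margin of error = 1.651 × 6.9087 = 11.4063.
Difference in means = 388.9 − 305.4 = 83.5000.
83.5000 ± 11.4063 → (72.09, 94.91).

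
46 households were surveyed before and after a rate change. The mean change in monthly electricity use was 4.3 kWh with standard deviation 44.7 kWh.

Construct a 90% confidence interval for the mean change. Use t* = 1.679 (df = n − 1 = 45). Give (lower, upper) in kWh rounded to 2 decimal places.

Paired design: SE = s_d/√n = 44.7/√46 = 6.5907.
t* = 1.679; margin of error = 1.679 × 6.5907 = 11.0658.
4.3 ± 11.0658 → (-6.77, 15.37).

(-6.77, 15.37)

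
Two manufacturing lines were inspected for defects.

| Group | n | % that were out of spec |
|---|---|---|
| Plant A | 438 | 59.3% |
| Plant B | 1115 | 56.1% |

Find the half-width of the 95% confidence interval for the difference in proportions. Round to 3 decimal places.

SE₁ = √(p̂₁(1−p̂₁)/n₁) = √(0.5930·0.4070/438) = 0.02347; SE₂ = √(0.5610·0.4390/1115) = 0.01486.
Independent samples: SE of the difference = √(SE₁² + SE₂²) = √(0.0005508409 + 0.0002208196) = 0.02778.
z* for 95% confidence is 1.960, so the margin of error is 1.960 × 0.02778 = 0.05445.

0.054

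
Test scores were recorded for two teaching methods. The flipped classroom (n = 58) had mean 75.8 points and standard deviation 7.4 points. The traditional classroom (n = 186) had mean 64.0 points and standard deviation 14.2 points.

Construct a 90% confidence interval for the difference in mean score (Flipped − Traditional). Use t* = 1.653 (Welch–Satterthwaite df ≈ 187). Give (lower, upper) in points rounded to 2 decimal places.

Per-group SEs: s₁/√n₁ = 7.4/√58 = 0.9717, s₂/√n₂ = 14.2/√186 = 1.0412.
Unpooled SE of the difference: √(0.94420089 + 1.08409744) = 1.4242.
Margin of error = t* · SE = 1.653 × 1.4242 = 2.3542.
x̄₁ − x̄₂ = 75.8 − 64.0 = 11.8000.
CI: 11.8000 ± 2.3542 = (9.45, 14.15).

(9.45, 14.15)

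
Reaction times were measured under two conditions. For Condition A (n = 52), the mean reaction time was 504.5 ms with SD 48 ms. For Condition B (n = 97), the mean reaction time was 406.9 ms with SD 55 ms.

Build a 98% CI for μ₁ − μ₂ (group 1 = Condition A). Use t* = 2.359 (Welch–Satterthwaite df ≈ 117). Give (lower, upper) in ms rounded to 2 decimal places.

(77.10, 118.10)

Per-group SEs: s₁/√n₁ = 48/√52 = 6.6564, s₂/√n₂ = 55/√97 = 5.5844.
Unpooled SE of the difference: √(44.30766096 + 31.18552336) = 8.6887.
Margin of error = t* · SE = 2.359 × 8.6887 = 20.4966.
x̄₁ − x̄₂ = 504.5 − 406.9 = 97.6000.
CI: 97.6000 ± 20.4966 = (77.10, 118.10).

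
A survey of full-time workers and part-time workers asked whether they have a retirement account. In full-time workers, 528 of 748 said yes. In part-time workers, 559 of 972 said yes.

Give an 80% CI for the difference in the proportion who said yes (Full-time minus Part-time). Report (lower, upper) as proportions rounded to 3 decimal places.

(0.101, 0.160)

First, p̂₁ = 528/748 = 0.7059; p̂₂ = 559/972 = 0.5751.
The two standard errors are √(0.7059×0.2941/748) = 0.01666 and √(0.5751×0.4249/972) = 0.01586.
Because the samples are independent, SE_diff = √(0.01666² + 0.01586²) = 0.02300.
Using z* = 1.282 for 80%, ME = 1.282 × 0.02300 = 0.02949.
p̂₁ − p̂₂ = 0.1308; interval 0.1308 ± 0.02949 gives (0.101, 0.160).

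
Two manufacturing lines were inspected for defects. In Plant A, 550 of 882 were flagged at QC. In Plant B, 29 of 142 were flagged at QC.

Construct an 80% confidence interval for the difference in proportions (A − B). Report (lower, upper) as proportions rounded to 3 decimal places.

Sample proportions: 550/882 = 0.6236, 29/142 = 0.2042.
Each SE is √(p̂(1−p̂)/n): √(0.6236·0.3764/882) = 0.01631 and √(0.2042·0.7958/142) = 0.03383.
SE(p̂₁ − p̂₂) = √(SE₁² + SE₂²) = √(0.0002660161 + 0.0011444689) = 0.03756, since the two samples are independent.
At 80% confidence z* = 1.282; margin = 1.282 × 0.03756 = 0.04815.
The difference is 0.6236 − 0.2042 = 0.4194, so the interval is 0.4194 ± 0.04815 = (0.371, 0.468).

(0.371, 0.468)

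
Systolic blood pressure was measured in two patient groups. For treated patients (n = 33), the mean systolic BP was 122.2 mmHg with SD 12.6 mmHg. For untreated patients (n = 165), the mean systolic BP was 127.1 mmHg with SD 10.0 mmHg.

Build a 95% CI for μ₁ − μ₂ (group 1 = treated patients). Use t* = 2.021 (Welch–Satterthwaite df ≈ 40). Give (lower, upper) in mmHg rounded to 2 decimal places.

SE₁ = s₁/√n₁ = 12.6/√33 = 2.1934; SE₂ = 10.0/√165 = 0.7785.
Independent samples, unequal variances: SE_diff = √(SE₁² + SE₂²) = √(4.81100356 + 0.60606225) = 2.3275.
t* = 2.021, so margin of error = 2.021 × 2.3275 = 4.7039.
Difference in means = 122.2 − 127.1 = -4.9000.
-4.9000 ± 4.7039 → (-9.60, -0.20).

(-9.60, -0.20)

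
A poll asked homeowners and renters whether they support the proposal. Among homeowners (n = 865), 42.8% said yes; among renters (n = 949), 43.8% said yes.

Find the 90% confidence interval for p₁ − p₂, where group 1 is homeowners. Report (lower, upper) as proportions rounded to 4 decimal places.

The two standard errors are √(0.4280×0.5720/865) = 0.01682 and √(0.4380×0.5620/949) = 0.01611.
Because the samples are independent, SE_diff = √(0.01682² + 0.01611²) = 0.02329.
Using z* = 1.645 for 90%, ME = 1.645 × 0.02329 = 0.03831.
p̂₁ − p̂₂ = -0.0100; interval -0.0100 ± 0.03831 gives (-0.0483, 0.0283).

(-0.0483, 0.0283)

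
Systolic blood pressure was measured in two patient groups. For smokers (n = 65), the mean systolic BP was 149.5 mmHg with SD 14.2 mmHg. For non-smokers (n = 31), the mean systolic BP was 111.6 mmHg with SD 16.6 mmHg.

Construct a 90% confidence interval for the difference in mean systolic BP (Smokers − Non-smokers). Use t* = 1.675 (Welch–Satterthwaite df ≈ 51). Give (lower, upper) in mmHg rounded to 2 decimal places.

(32.10, 43.70)

Per-group SEs: s₁/√n₁ = 14.2/√65 = 1.7613, s₂/√n₂ = 16.6/√31 = 2.9814.
Unpooled SE of the difference: √(3.10217769 + 8.88874596) = 3.4628.
Margin of error = t* · SE = 1.675 × 3.4628 = 5.8002.
x̄₁ − x̄₂ = 149.5 − 111.6 = 37.9000.
CI: 37.9000 ± 5.8002 = (32.10, 43.70).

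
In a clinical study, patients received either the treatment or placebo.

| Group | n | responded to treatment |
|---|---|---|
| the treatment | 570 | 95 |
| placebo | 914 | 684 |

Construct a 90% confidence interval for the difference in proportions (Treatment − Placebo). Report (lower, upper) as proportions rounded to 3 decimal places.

Sample proportions: 95/570 = 0.1667, 684/914 = 0.7484.
Each SE is √(p̂(1−p̂)/n): √(0.1667·0.8333/570) = 0.01561 and √(0.7484·0.2516/914) = 0.01435.
SE(p̂₁ − p̂₂) = √(SE₁² + SE₂²) = √(0.0002436721 + 0.0002059225) = 0.02120, since the two samples are independent.
At 90% confidence z* = 1.645; margin = 1.645 × 0.02120 = 0.03487.
The difference is 0.1667 − 0.7484 = -0.5817, so the interval is -0.5817 ± 0.03487 = (-0.617, -0.547).

(-0.617, -0.547)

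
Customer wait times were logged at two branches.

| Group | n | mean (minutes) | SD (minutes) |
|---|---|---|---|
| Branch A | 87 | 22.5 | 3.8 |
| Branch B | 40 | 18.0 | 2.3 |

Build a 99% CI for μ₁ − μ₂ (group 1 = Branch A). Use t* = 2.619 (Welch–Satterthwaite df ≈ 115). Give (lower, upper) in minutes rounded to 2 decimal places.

Standard errors of each mean: 3.8/√87 = 0.4074 and 2.3/√40 = 0.3637.
SE(x̄₁ − x̄₂) = √(0.4074² + 0.3637²) = 0.5461 for independent samples with unequal variances.
With t* = 2.619, the margin is 2.619 × 0.5461 = 1.4302.
x̄₁ − x̄₂ = 22.5 − 18.0 = 4.5000; the interval is 4.5000 ± 1.4302 = (3.07, 5.93).

(3.07, 5.93)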